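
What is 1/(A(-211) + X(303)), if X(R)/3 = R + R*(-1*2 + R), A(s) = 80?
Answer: 1/274598 ≈ 3.6417e-6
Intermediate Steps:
X(R) = 3*R + 3*R*(-2 + R) (X(R) = 3*(R + R*(-1*2 + R)) = 3*(R + R*(-2 + R)) = 3*R + 3*R*(-2 + R))
1/(A(-211) + X(303)) = 1/(80 + 3*303*(-1 + 303)) = 1/(80 + 3*303*302) = 1/(80 + 274518) = 1/274598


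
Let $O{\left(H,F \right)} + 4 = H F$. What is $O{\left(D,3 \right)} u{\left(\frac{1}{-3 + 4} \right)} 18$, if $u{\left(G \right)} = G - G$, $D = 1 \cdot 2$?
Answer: $0$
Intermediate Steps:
$D = 2$
$O{\left(H,F \right)} = -4 + F H$ ($O{\left(H,F \right)} = -4 + H F = -4 + F H$)
$u{\left(G \right)} = 0$
$O{\left(D,3 \right)} u{\left(\frac{1}{-3 + 4} \right)} 18 = \left(-4 + 3 \cdot 2\right) 0 \cdot 18 = \left(-4 + 6\right) 0 \cdot 18 = 2 \cdot 0 \cdot 18 = 0 \cdot 18 = 0$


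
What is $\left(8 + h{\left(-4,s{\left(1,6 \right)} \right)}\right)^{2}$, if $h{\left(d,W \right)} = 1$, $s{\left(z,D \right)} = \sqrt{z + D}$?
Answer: $81$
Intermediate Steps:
$s{\left(z,D \right)} = \sqrt{D + z}$
$\left(8 + h{\left(-4,s{\left(1,6 \right)} \right)}\right)^{2} = \left(8 + 1\right)^{2} = 9^{2} = 81$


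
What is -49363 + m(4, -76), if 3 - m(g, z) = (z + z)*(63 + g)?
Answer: -39176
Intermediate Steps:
m(g, z) = 3 - 2*z*(63 + g) (m(g, z) = 3 - (z + z)*(63 + g) = 3 - 2*z*(63 + g))
-49363 + m(4, -76) = -49363 + (3 - 126*(-76) - 2*4*(-76)) = -49363 + (3 + 9576 + 608) = -49363 + 10187 = -39176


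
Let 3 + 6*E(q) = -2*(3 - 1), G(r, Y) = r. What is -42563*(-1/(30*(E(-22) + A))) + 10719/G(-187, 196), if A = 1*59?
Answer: -10638184/324445 ≈ -32.789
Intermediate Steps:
A = 59
E(q) = -7/6 (E(q) = -1/2 + (-2*(3 - 1))/6 = -1/2 + (-2*2)/6 = -1/2 + (1/6)*(-4) = -1/2 - 2/3 = -7/6)
-42563*(-1/(30*(E(-22) + A))) + 10719/G(-187, 196) = -42563*(-1/(30*(-7/6 + 59))) + 10719/(-187) = -42563/((347/6)*(-30)) + 10719*(-1/187) = -42563/(-1735) - 10719/187 = -42563*(-1/1735) - 10719/187 = 42563/1735 - 10719/187 = -10638184/324445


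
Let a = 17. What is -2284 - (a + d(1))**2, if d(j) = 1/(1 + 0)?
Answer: -2608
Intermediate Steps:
d(j) = 1 (d(j) = 1/1 = 1)
-2284 - (a + d(1))**2 = -2284 - (17 + 1)**2 = -2284 - 1*18**2 = -2284 - 1*324 = -2284 - 324 = -2608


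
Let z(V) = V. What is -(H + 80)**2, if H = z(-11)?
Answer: -4761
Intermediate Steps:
H = -11
-(H + 80)**2 = -(-11 + 80)**2 = -1*69**2 = -1*4761 = -4761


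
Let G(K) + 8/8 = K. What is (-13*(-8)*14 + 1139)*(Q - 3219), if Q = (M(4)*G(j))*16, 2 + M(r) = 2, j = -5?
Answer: -8353305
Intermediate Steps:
M(r) = 0 (M(r) = -2 + 2 = 0)
G(K) = -1 + K
Q = 0 (Q = (0*(-1 - 5))*16 = (0*(-6))*16 = 0*16 = 0)
(-13*(-8)*14 + 1139)*(Q - 3219) = (-13*(-8)*14 + 1139)*(0 - 3219) = (104*14 + 1139)*(-3219) = (1456 + 1139)*(-3219) = 2595*(-3219) = -8353305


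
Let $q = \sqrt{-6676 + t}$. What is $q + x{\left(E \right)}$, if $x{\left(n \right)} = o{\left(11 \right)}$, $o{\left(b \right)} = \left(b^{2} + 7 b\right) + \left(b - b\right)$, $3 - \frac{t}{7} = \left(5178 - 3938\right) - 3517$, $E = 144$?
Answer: $198 + 2 \sqrt{2321} \approx 294.35$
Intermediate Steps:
$t = 15960$ ($t = 21 - 7 \left(\left(5178 - 3938\right) - 3517\right) = 21 - 7 \left(1240 - 3517\right) = 21 - -15939 = 21 + 15939 = 15960$)
$o{\left(b \right)} = b^{2} + 7 b$ ($o{\left(b \right)} = \left(b^{2} + 7 b\right) + 0 = b^{2} + 7 b$)
$q = 2 \sqrt{2321}$ ($q = \sqrt{-6676 + 15960} = \sqrt{9284} = 2 \sqrt{2321} \approx 96.354$)
$x{\left(n \right)} = 198$ ($x{\left(n \right)} = 11 \left(7 + 11\right) = 11 \cdot 18 = 198$)
$q + x{\left(E \right)} = 2 \sqrt{2321} + 198 = 198 + 2 \sqrt{2321}$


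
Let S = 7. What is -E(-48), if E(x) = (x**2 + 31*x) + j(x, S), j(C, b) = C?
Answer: -768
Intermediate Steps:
E(x) = x**2 + 32*x (E(x) = (x**2 + 31*x) + x = x**2 + 32*x)
-E(-48) = -(-48)*(32 - 48) = -(-48)*(-16) = -1*768 = -768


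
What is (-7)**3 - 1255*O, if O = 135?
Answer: -169768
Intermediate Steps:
(-7)**3 - 1255*O = (-7)**3 - 1255*135 = -343 - 169425 = -169768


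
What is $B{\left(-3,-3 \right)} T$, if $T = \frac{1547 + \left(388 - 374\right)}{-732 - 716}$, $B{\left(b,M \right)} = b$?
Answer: $\frac{4683}{1448} \approx 3.2341$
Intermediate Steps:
$T = - \frac{1561}{1448}$ ($T = \frac{1547 + \left(388 - 374\right)}{-1448} = \left(1547 + 14\right) \left(- \frac{1}{1448}\right) = 1561 \left(- \frac{1}{1448}\right) = - \frac{1561}{1448} \approx -1.078$)
$B{\left(-3,-3 \right)} T = \left(-3\right) \left(- \frac{1561}{1448}\right) = \frac{4683}{1448}$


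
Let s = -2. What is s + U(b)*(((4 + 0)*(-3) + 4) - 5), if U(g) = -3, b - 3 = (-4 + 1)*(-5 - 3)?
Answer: 37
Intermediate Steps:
b = 27 (b = 3 + (-4 + 1)*(-5 - 3) = 3 - 3*(-8) = 3 + 24 = 27)
s + U(b)*(((4 + 0)*(-3) + 4) - 5) = -2 - 3*(((4 + 0)*(-3) + 4) - 5) = -2 - 3*((4*(-3) + 4) - 5) = -2 - 3*((-12 + 4) - 5) = -2 - 3*(-8 - 5) = -2 - 3*(-13) = -2 + 39 = 37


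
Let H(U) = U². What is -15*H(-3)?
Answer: -135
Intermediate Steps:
-15*H(-3) = -15*(-3)² = -15*9 = -135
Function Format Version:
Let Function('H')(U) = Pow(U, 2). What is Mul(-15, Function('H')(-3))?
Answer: -135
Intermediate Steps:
Mul(-15, Function('H')(-3)) = Mul(-15, Pow(-3, 2)) = Mul(-15, 9) = -135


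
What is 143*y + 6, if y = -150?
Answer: -21444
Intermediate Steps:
143*y + 6 = 143*(-150) + 6 = -21450 + 6 = -21444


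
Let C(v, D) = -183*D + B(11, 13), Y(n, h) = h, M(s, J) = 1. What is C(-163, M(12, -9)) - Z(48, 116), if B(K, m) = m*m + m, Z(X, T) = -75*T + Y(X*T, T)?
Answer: 8583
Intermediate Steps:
Z(X, T) = -74*T (Z(X, T) = -75*T + T = -74*T)
B(K, m) = m + m² (B(K, m) = m² + m = m + m²)
C(v, D) = 182 - 183*D (C(v, D) = -183*D + 13*(1 + 13) = -183*D + 13*14 = -183*D + 182 = 182 - 183*D)
C(-163, M(12, -9)) - Z(48, 116) = (182 - 183*1) - (-74)*116 = (182 - 183) - 1*(-8584) = -1 + 8584 = 8583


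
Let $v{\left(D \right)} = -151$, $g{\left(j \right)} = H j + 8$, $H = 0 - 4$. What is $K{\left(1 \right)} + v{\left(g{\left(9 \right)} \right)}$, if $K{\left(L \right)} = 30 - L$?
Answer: $-122$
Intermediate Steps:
$H = -4$
$g{\left(j \right)} = 8 - 4 j$ ($g{\left(j \right)} = - 4 j + 8 = 8 - 4 j$)
$K{\left(1 \right)} + v{\left(g{\left(9 \right)} \right)} = \left(30 - 1\right) - 151 = 29 - 151 = -122$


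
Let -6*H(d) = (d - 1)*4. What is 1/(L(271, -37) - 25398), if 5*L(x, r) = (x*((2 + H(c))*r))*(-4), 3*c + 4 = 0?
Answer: 45/140546 ≈ 0.00032018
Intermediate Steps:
c = -4/3 (c = -4/3 + (⅓)*0 = -4/3 + 0 = -4/3 ≈ -1.3333)
H(d) = ⅔ - 2*d/3 (H(d) = -(d - 1)*4/6 = -(-1 + d)*4/6 = -(-4 + 4*d)/6 = ⅔ - 2*d/3)
L(x, r) = -128*r*x/45 (L(x, r) = ((x*((2 + (⅔ - ⅔*(-4/3)))*r))*(-4))/5 = ((x*((2 + (⅔ + 8/9))*r))*(-4))/5 = ((x*((2 + 14/9)*r))*(-4))/5 = ((x*(32*r/9))*(-4))/5 = ((32*r*x/9)*(-4))/5 = (-128*r*x/9)/5 = -128*r*x/45)
1/(L(271, -37) - 25398) = 1/(-128/45*(-37)*271 - 25398) = 1/(1283456/45 - 25398) = 1/(140546/45) = 45/140546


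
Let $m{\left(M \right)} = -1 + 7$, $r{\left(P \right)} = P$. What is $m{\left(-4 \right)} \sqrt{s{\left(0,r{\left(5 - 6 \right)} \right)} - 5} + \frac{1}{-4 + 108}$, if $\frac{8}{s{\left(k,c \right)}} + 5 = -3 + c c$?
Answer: $\frac{1}{104} + \frac{6 i \sqrt{301}}{7} \approx 0.0096154 + 14.871 i$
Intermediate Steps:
$s{\left(k,c \right)} = \frac{8}{-8 + c^{2}}$ ($s{\left(k,c \right)} = \frac{8}{-5 + \left(-3 + c c\right)} = \frac{8}{-5 + \left(-3 + c^{2}\right)} = \frac{8}{-8 + c^{2}}$)
$m{\left(M \right)} = 6$
$m{\left(-4 \right)} \sqrt{s{\left(0,r{\left(5 - 6 \right)} \right)} - 5} + \frac{1}{-4 + 108} = 6 \sqrt{\frac{8}{-8 + \left(5 - 6\right)^{2}} - 5} + \frac{1}{-4 + 108} = 6 \sqrt{\frac{8}{-8 + \left(5 - 6\right)^{2}} - 5} + \frac{1}{104} = 6 \sqrt{\frac{8}{-8 + \left(-1\right)^{2}} - 5} + \frac{1}{104} = 6 \sqrt{\frac{8}{-8 + 1} - 5} + \frac{1}{104} = 6 \sqrt{\frac{8}{-7} - 5} + \frac{1}{104} = 6 \sqrt{8 \left(- \frac{1}{7}\right) - 5} + \frac{1}{104} = 6 \sqrt{- \frac{8}{7} - 5} + \frac{1}{104} = 6 \sqrt{- \frac{43}{7}} + \frac{1}{104} = 6 \frac{i \sqrt{301}}{7} + \frac{1}{104} = \frac{6 i \sqrt{301}}{7} + \frac{1}{104} = \frac{1}{104} + \frac{6 i \sqrt{301}}{7}$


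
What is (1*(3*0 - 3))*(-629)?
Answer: 1887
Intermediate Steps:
(1*(3*0 - 3))*(-629) = (1*(0 - 3))*(-629) = (1*(-3))*(-629) = -3*(-629) = 1887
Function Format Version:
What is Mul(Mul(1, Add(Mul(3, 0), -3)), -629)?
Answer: 1887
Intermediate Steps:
Mul(Mul(1, Add(Mul(3, 0), -3)), -629) = Mul(Mul(1, Add(0, -3)), -629) = Mul(Mul(1, -3), -629) = Mul(-3, -629) = 1887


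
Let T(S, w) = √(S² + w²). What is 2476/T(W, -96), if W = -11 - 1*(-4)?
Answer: 2476*√9265/9265 ≈ 25.723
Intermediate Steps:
W = -7 (W = -11 + 4 = -7)
2476/T(W, -96) = 2476/(√((-7)² + (-96)²)) = 2476/(√(49 + 9216)) = 2476/(√9265) = 2476*(√9265/9265) = 2476*√9265/9265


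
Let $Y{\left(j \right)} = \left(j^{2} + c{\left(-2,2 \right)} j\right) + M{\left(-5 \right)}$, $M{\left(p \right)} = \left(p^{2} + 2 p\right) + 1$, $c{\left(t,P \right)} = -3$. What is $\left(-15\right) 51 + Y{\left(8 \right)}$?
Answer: $-709$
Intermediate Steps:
$M{\left(p \right)} = 1 + p^{2} + 2 p$
$Y{\left(j \right)} = 16 + j^{2} - 3 j$ ($Y{\left(j \right)} = \left(j^{2} - 3 j\right) + \left(1 + \left(-5\right)^{2} + 2 \left(-5\right)\right) = \left(j^{2} - 3 j\right) + \left(1 + 25 - 10\right) = \left(j^{2} - 3 j\right) + 16 = 16 + j^{2} - 3 j$)
$\left(-15\right) 51 + Y{\left(8 \right)} = \left(-15\right) 51 + \left(16 + 8^{2} - 24\right) = -765 + \left(16 + 64 - 24\right) = -765 + 56 = -709$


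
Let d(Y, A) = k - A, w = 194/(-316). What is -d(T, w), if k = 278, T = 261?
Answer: -44021/158 ≈ -278.61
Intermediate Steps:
w = -97/158 (w = 194*(-1/316) = -97/158 ≈ -0.61392)
d(Y, A) = 278 - A
-d(T, w) = -(278 - 1*(-97/158)) = -(278 + 97/158) = -1*44021/158 = -44021/158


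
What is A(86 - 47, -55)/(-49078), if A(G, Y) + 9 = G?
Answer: -15/24539 ≈ -0.00061127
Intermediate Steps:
A(G, Y) = -9 + G
A(86 - 47, -55)/(-49078) = (-9 + (86 - 47))/(-49078) = (-9 + 39)*(-1/49078) = 30*(-1/49078) = -15/24539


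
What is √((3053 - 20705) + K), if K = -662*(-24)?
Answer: 42*I ≈ 42.0*I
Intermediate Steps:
K = 15888
√((3053 - 20705) + K) = √((3053 - 20705) + 15888) = √(-17652 + 15888) = √(-1764) = 42*I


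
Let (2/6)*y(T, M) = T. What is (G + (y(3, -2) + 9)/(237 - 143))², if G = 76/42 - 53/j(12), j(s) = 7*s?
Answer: 3250809/1731856 ≈ 1.8771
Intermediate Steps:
y(T, M) = 3*T
G = 33/28 (G = 76/42 - 53/(7*12) = 76*(1/42) - 53/84 = 38/21 - 53*1/84 = 38/21 - 53/84 = 33/28 ≈ 1.1786)
(G + (y(3, -2) + 9)/(237 - 143))² = (33/28 + (3*3 + 9)/(237 - 143))² = (33/28 + (9 + 9)/94)² = (33/28 + 18*(1/94))² = (33/28 + 9/47)² = (1803/1316)² = 3250809/1731856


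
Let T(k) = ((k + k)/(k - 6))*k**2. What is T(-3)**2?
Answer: 36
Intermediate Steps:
T(k) = 2*k**3/(-6 + k) (T(k) = ((2*k)/(-6 + k))*k**2 = (2*k/(-6 + k))*k**2 = 2*k**3/(-6 + k))
T(-3)**2 = (2*(-3)**3/(-6 - 3))**2 = (2*(-27)/(-9))**2 = (2*(-27)*(-1/9))**2 = 6**2 = 36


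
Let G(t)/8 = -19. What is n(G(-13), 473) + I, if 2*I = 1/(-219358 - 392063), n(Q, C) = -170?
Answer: -207883141/1222842 ≈ -170.00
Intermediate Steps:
G(t) = -152 (G(t) = 8*(-19) = -152)
I = -1/1222842 (I = 1/(2*(-219358 - 392063)) = (½)/(-611421) = (½)*(-1/611421) = -1/1222842 ≈ -8.1777e-7)
n(G(-13), 473) + I = -170 - 1/1222842 = -207883141/1222842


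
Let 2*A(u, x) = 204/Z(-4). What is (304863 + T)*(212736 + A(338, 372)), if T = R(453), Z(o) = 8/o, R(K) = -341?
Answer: 64767261570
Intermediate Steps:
T = -341
A(u, x) = -51 (A(u, x) = (204/((8/(-4))))/2 = (204/((8*(-¼))))/2 = (204/(-2))/2 = (204*(-½))/2 = (½)*(-102) = -51)
(304863 + T)*(212736 + A(338, 372)) = (304863 - 341)*(212736 - 51) = 304522*212685 = 64767261570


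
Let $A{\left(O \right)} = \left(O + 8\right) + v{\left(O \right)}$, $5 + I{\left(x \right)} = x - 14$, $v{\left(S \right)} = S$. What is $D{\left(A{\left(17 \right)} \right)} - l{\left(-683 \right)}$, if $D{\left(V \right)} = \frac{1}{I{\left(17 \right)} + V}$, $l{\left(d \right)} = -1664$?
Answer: $\frac{66561}{40} \approx 1664.0$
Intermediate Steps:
$I{\left(x \right)} = -19 + x$ ($I{\left(x \right)} = -5 + \left(x - 14\right) = -5 + \left(-14 + x\right) = -19 + x$)
$A{\left(O \right)} = 8 + 2 O$ ($A{\left(O \right)} = \left(O + 8\right) + O = \left(8 + O\right) + O = 8 + 2 O$)
$D{\left(V \right)} = \frac{1}{-2 + V}$ ($D{\left(V \right)} = \frac{1}{\left(-19 + 17\right) + V} = \frac{1}{-2 + V}$)
$D{\left(A{\left(17 \right)} \right)} - l{\left(-683 \right)} = \frac{1}{-2 + \left(8 + 2 \cdot 17\right)} - -1664 = \frac{1}{-2 + \left(8 + 34\right)} + 1664 = \frac{1}{-2 + 42} + 1664 = \frac{1}{40} + 1664 = \frac{66561}{40}$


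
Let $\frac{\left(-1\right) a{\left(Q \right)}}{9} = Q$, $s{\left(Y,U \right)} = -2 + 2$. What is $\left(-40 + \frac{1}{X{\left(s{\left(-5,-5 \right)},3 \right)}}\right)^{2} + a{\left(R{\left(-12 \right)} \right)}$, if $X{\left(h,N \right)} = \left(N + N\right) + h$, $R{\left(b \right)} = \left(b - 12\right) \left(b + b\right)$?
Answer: $- \frac{129503}{36} \approx -3597.3$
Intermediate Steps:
$s{\left(Y,U \right)} = 0$
$R{\left(b \right)} = 2 b \left(-12 + b\right)$ ($R{\left(b \right)} = \left(-12 + b\right) 2 b = 2 b \left(-12 + b\right)$)
$X{\left(h,N \right)} = h + 2 N$ ($X{\left(h,N \right)} = 2 N + h = h + 2 N$)
$a{\left(Q \right)} = - 9 Q$
$\left(-40 + \frac{1}{X{\left(s{\left(-5,-5 \right)},3 \right)}}\right)^{2} + a{\left(R{\left(-12 \right)} \right)} = \left(-40 + \frac{1}{0 + 2 \cdot 3}\right)^{2} - 9 \cdot 2 \left(-12\right) \left(-12 - 12\right) = \left(-40 + \frac{1}{0 + 6}\right)^{2} - 9 \cdot 2 \left(-12\right) \left(-24\right) = \left(-40 + \frac{1}{6}\right)^{2} - 5184 = \left(- \frac{239}{6}\right)^{2} - 5184 = \frac{57121}{36} - 5184 = - \frac{129503}{36}$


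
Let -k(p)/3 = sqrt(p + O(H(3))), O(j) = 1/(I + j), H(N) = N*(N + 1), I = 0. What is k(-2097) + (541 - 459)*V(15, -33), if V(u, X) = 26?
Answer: 2132 - I*sqrt(75489)/2 ≈ 2132.0 - 137.38*I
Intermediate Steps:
H(N) = N*(1 + N)
O(j) = 1/j (O(j) = 1/(0 + j) = 1/j)
k(p) = -3*sqrt(1/12 + p) (k(p) = -3*sqrt(p + 1/(3*(1 + 3))) = -3*sqrt(p + 1/(3*4)) = -3*sqrt(p + 1/12) = -3*sqrt(1/12 + p))
k(-2097) + (541 - 459)*V(15, -33) = -sqrt(3 + 36*(-2097))/2 + (541 - 459)*26 = -sqrt(3 - 75492)/2 + 82*26 = -I*sqrt(75489)/2 + 2132 = 2132 - I*sqrt(75489)/2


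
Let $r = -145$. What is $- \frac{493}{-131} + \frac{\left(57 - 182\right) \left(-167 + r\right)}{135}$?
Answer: $\frac{345037}{1179} \approx 292.65$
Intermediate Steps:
$- \frac{493}{-131} + \frac{\left(57 - 182\right) \left(-167 + r\right)}{135} = - \frac{493}{-131} + \frac{\left(57 - 182\right) \left(-167 - 145\right)}{135} = \left(-493\right) \left(- \frac{1}{131}\right) + \left(-125\right) \left(-312\right) \frac{1}{135} = \frac{493}{131} + 39000 \cdot \frac{1}{135} = \frac{493}{131} + \frac{2600}{9} = \frac{345037}{1179}$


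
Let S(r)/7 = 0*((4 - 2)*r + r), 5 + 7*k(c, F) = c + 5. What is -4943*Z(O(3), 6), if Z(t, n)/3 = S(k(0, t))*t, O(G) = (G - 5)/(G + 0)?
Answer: 0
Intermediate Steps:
O(G) = (-5 + G)/G
k(c, F) = c/7 (k(c, F) = -5/7 + (c + 5)/7 = -5/7 + (5 + c)/7 = -5/7 + (5/7 + c/7) = c/7)
S(r) = 0 (S(r) = 7*(0*((4 - 2)*r + r)) = 7*(0*(2*r + r)) = 7*(0*(3*r)) = 7*0 = 0)
Z(t, n) = 0 (Z(t, n) = 3*(0*t) = 3*0 = 0)
-4943*Z(O(3), 6) = -4943*0 = 0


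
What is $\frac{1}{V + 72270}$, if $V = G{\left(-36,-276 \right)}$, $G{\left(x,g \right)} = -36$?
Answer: $\frac{1}{72234} \approx 1.3844 \cdot 10^{-5}$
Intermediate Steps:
$V = -36$
$\frac{1}{V + 72270} = \frac{1}{-36 + 72270} = \frac{1}{72234}$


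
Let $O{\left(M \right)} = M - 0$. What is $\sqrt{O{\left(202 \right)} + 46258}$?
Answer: $2 \sqrt{11615} \approx 215.55$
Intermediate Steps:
$O{\left(M \right)} = M$ ($O{\left(M \right)} = M + 0 = M$)
$\sqrt{O{\left(202 \right)} + 46258} = \sqrt{202 + 46258} = \sqrt{46460} = 2 \sqrt{11615}$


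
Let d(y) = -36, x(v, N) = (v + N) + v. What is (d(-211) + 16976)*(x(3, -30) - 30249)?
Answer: -512824620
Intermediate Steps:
x(v, N) = N + 2*v (x(v, N) = (N + v) + v = N + 2*v)
(d(-211) + 16976)*(x(3, -30) - 30249) = (-36 + 16976)*((-30 + 2*3) - 30249) = 16940*((-30 + 6) - 30249) = 16940*(-24 - 30249) = 16940*(-30273) = -512824620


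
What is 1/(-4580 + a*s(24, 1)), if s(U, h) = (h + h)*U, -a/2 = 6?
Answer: -1/5156 ≈ -0.00019395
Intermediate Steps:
a = -12 (a = -2*6 = -12)
s(U, h) = 2*U*h (s(U, h) = (2*h)*U = 2*U*h)
1/(-4580 + a*s(24, 1)) = 1/(-4580 - 24*24) = 1/(-4580 - 12*48) = 1/(-4580 - 576) = 1/(-5156) = -1/5156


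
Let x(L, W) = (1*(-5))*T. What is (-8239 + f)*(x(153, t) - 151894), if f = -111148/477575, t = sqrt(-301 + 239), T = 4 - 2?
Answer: 597719693344992/477575 ≈ 1.2516e+9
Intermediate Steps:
T = 2
t = I*sqrt(62) (t = sqrt(-62) = I*sqrt(62) ≈ 7.874*I)
f = -111148/477575 (f = -111148*1/477575 = -111148/477575 ≈ -0.23273)
x(L, W) = -10 (x(L, W) = (1*(-5))*2 = -5*2 = -10)
(-8239 + f)*(x(153, t) - 151894) = (-8239 - 111148/477575)*(-10 - 151894) = -3934851573/477575*(-151904) = 597719693344992/477575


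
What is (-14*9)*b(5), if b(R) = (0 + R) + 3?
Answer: -1008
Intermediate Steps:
b(R) = 3 + R (b(R) = R + 3 = 3 + R)
(-14*9)*b(5) = (-14*9)*(3 + 5) = -126*8 = -1008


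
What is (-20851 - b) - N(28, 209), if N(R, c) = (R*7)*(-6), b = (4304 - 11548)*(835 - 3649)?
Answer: -20404291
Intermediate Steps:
b = 20384616 (b = -7244*(-2814) = 20384616)
N(R, c) = -42*R (N(R, c) = (7*R)*(-6) = -42*R)
(-20851 - b) - N(28, 209) = (-20851 - 1*20384616) - (-42)*28 = (-20851 - 20384616) - 1*(-1176) = -20405467 + 1176 = -20404291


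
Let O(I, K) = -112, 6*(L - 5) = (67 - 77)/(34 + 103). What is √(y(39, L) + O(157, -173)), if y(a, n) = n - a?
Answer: I*√24664521/411 ≈ 12.084*I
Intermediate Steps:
L = 2050/411 (L = 5 + ((67 - 77)/(34 + 103))/6 = 5 + (-10/137)/6 = 5 + (-10*1/137)/6 = 5 + (⅙)*(-10/137) = 5 - 5/411 = 2050/411 ≈ 4.9878)
√(y(39, L) + O(157, -173)) = √((2050/411 - 1*39) - 112) = √((2050/411 - 39) - 112) = √(-13979/411 - 112) = √(-60011/411) = I*√24664521/411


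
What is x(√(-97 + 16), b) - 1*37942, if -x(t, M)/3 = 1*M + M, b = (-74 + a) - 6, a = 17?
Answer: -37564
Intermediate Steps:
b = -63 (b = (-74 + 17) - 6 = -57 - 6 = -63)
x(t, M) = -6*M (x(t, M) = -3*(1*M + M) = -3*(M + M) = -6*M)
x(√(-97 + 16), b) - 1*37942 = -6*(-63) - 1*37942 = 378 - 37942 = -37564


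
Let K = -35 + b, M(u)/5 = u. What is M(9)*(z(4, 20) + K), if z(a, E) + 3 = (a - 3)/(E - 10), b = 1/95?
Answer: -64791/38 ≈ -1705.0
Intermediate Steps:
M(u) = 5*u
b = 1/95 ≈ 0.010526
K = -3324/95 (K = -35 + 1/95 = -3324/95 ≈ -34.990)
z(a, E) = -3 + (-3 + a)/(-10 + E) (z(a, E) = -3 + (a - 3)/(E - 10) = -3 + (-3 + a)/(-10 + E))
M(9)*(z(4, 20) + K) = (5*9)*((27 + 4 - 3*20)/(-10 + 20) - 3324/95) = 45*((27 + 4 - 60)/10 - 3324/95) = 45*((1/10)*(-29) - 3324/95) = 45*(-29/10 - 3324/95) = 45*(-7199/190) = -64791/38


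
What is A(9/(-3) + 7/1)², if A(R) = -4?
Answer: 16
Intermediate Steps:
A(9/(-3) + 7/1)² = (-4)² = 16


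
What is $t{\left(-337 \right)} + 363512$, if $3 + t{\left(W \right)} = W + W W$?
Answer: $476741$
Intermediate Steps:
$t{\left(W \right)} = -3 + W + W^{2}$ ($t{\left(W \right)} = -3 + \left(W + W W\right) = -3 + \left(W + W^{2}\right) = -3 + W + W^{2}$)
$t{\left(-337 \right)} + 363512 = \left(-3 - 337 + \left(-337\right)^{2}\right) + 363512 = \left(-3 - 337 + 113569\right) + 363512 = 113229 + 363512 = 476741$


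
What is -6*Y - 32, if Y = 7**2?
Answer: -326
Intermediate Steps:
Y = 49
-6*Y - 32 = -6*49 - 32 = -294 - 32 = -326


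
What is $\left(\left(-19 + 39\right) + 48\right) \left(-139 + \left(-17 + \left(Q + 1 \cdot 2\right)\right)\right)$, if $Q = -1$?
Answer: $-10540$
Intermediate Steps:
$\left(\left(-19 + 39\right) + 48\right) \left(-139 + \left(-17 + \left(Q + 1 \cdot 2\right)\right)\right) = \left(\left(-19 + 39\right) + 48\right) \left(-139 + \left(-17 + \left(-1 + 1 \cdot 2\right)\right)\right) = \left(20 + 48\right) \left(-139 + \left(-17 + \left(-1 + 2\right)\right)\right) = 68 \left(-139 + \left(-17 + 1\right)\right) = 68 \left(-139 - 16\right) = 68 \left(-155\right) = -10540$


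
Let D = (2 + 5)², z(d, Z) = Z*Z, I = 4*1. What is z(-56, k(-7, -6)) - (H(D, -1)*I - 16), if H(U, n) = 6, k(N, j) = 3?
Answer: 1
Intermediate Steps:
I = 4
z(d, Z) = Z²
D = 49 (D = 7² = 49)
z(-56, k(-7, -6)) - (H(D, -1)*I - 16) = 3² - (6*4 - 16) = 9 - (24 - 16) = 9 - 1*8 = 9 - 8 = 1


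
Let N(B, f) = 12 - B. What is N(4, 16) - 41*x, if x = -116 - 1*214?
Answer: 13538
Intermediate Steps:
x = -330 (x = -116 - 214 = -330)
N(4, 16) - 41*x = (12 - 1*4) - 41*(-330) = (12 - 4) + 13530 = 8 + 13530 = 13538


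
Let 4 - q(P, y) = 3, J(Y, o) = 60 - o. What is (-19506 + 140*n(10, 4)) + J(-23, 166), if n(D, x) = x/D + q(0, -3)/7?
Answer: -19536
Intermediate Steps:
q(P, y) = 1 (q(P, y) = 4 - 1*3 = 4 - 3 = 1)
n(D, x) = ⅐ + x/D (n(D, x) = x/D + 1/7 = x/D + 1*(⅐) = x/D + ⅐ = ⅐ + x/D)
(-19506 + 140*n(10, 4)) + J(-23, 166) = (-19506 + 140*((4 + (⅐)*10)/10)) + (60 - 1*166) = (-19506 + 140*((4 + 10/7)/10)) + (60 - 166) = (-19506 + 140*((⅒)*(38/7))) - 106 = (-19506 + 140*(19/35)) - 106 = (-19506 + 76) - 106 = -19430 - 106 = -19536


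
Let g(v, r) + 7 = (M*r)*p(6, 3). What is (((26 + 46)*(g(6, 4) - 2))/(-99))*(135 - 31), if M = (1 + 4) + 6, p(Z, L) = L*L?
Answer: -321984/11 ≈ -29271.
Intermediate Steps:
p(Z, L) = L²
M = 11 (M = 5 + 6 = 11)
g(v, r) = -7 + 99*r (g(v, r) = -7 + (11*r)*3² = -7 + (11*r)*9 = -7 + 99*r)
(((26 + 46)*(g(6, 4) - 2))/(-99))*(135 - 31) = (((26 + 46)*((-7 + 99*4) - 2))/(-99))*(135 - 31) = ((72*((-7 + 396) - 2))*(-1/99))*104 = ((72*(389 - 2))*(-1/99))*104 = ((72*387)*(-1/99))*104 = (27864*(-1/99))*104 = -3096/11*104 = -321984/11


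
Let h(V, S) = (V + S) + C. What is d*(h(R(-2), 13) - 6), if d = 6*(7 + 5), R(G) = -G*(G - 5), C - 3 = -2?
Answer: -432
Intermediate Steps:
C = 1 (C = 3 - 2 = 1)
R(G) = -G*(-5 + G)
h(V, S) = 1 + S + V (h(V, S) = (V + S) + 1 = (S + V) + 1 = 1 + S + V)
d = 72 (d = 6*12 = 72)
d*(h(R(-2), 13) - 6) = 72*((1 + 13 - 2*(5 - 1*(-2))) - 6) = 72*((1 + 13 - 2*(5 + 2)) - 6) = 72*((1 + 13 - 2*7) - 6) = 72*((1 + 13 - 14) - 6) = 72*(0 - 6) = 72*(-6) = -432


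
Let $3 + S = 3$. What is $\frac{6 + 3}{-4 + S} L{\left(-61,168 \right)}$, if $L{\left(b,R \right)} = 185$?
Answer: $- \frac{1665}{4} \approx -416.25$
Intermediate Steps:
$S = 0$ ($S = -3 + 3 = 0$)
$\frac{6 + 3}{-4 + S} L{\left(-61,168 \right)} = \frac{6 + 3}{-4 + 0} \cdot 185 = \frac{9}{-4} \cdot 185 = 9 \left(- \frac{1}{4}\right) 185 = \left(- \frac{9}{4}\right) 185 = - \frac{1665}{4}$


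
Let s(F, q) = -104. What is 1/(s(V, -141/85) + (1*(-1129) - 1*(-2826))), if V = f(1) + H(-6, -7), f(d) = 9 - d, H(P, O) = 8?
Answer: 1/1593 ≈ 0.00062775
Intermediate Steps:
V = 16 (V = (9 - 1*1) + 8 = (9 - 1) + 8 = 8 + 8 = 16)
1/(s(V, -141/85) + (1*(-1129) - 1*(-2826))) = 1/(-104 + (1*(-1129) - 1*(-2826))) = 1/(-104 + (-1129 + 2826)) = 1/(-104 + 1697) = 1/1593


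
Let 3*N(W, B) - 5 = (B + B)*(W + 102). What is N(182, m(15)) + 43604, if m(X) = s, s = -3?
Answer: 129113/3 ≈ 43038.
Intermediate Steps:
m(X) = -3
N(W, B) = 5/3 + 2*B*(102 + W)/3 (N(W, B) = 5/3 + ((B + B)*(W + 102))/3 = 5/3 + ((2*B)*(102 + W))/3 = 5/3 + (2*B*(102 + W))/3 = 5/3 + 2*B*(102 + W)/3)
N(182, m(15)) + 43604 = (5/3 + 68*(-3) + (2/3)*(-3)*182) + 43604 = (5/3 - 204 - 364) + 43604 = -1699/3 + 43604 = 129113/3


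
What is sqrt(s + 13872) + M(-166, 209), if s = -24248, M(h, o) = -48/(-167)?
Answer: 48/167 + 2*I*sqrt(2594) ≈ 0.28743 + 101.86*I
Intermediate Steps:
M(h, o) = 48/167 (M(h, o) = -48*(-1/167) = 48/167)
sqrt(s + 13872) + M(-166, 209) = sqrt(-24248 + 13872) + 48/167 = sqrt(-10376) + 48/167 = 2*I*sqrt(2594) + 48/167 = 48/167 + 2*I*sqrt(2594)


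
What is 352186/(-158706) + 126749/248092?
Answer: -33629351159/19686844476 ≈ -1.7082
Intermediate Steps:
352186/(-158706) + 126749/248092 = 352186*(-1/158706) + 126749*(1/248092) = -176093/79353 + 126749/248092 = -33629351159/19686844476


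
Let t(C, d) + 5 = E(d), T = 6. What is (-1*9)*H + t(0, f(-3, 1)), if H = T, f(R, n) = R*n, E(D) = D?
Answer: -62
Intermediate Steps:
H = 6
t(C, d) = -5 + d
(-1*9)*H + t(0, f(-3, 1)) = -1*9*6 + (-5 - 3*1) = -9*6 + (-5 - 3) = -54 - 8 = -62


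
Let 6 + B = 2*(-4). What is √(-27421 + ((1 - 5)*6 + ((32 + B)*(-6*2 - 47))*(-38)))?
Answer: √12911 ≈ 113.63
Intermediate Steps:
B = -14 (B = -6 + 2*(-4) = -6 - 8 = -14)
√(-27421 + ((1 - 5)*6 + ((32 + B)*(-6*2 - 47))*(-38))) = √(-27421 + ((1 - 5)*6 + ((32 - 14)*(-6*2 - 47))*(-38))) = √(-27421 + (-4*6 + (18*(-12 - 47))*(-38))) = √(-27421 + (-24 + (18*(-59))*(-38))) = √(-27421 + (-24 - 1062*(-38))) = √(-27421 + (-24 + 40356)) = √(-27421 + 40332) = √12911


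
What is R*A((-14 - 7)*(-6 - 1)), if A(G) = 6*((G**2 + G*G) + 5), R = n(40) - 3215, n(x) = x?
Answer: -823398150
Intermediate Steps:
R = -3175 (R = 40 - 3215 = -3175)
A(G) = 30 + 12*G**2 (A(G) = 6*((G**2 + G**2) + 5) = 6*(2*G**2 + 5) = 6*(5 + 2*G**2) = 30 + 12*G**2)
R*A((-14 - 7)*(-6 - 1)) = -3175*(30 + 12*((-14 - 7)*(-6 - 1))**2) = -3175*(30 + 12*(-21*(-7))**2) = -3175*(30 + 12*147**2) = -3175*(30 + 12*21609) = -3175*(30 + 259308) = -3175*259338 = -823398150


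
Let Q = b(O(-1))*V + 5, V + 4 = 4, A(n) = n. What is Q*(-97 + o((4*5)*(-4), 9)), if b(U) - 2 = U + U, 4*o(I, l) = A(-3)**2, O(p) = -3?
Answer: -1895/4 ≈ -473.75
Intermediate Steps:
V = 0 (V = -4 + 4 = 0)
o(I, l) = 9/4 (o(I, l) = (1/4)*(-3)**2 = (1/4)*9 = 9/4)
b(U) = 2 + 2*U (b(U) = 2 + (U + U) = 2 + 2*U)
Q = 5 (Q = (2 + 2*(-3))*0 + 5 = (2 - 6)*0 + 5 = -4*0 + 5 = 0 + 5 = 5)
Q*(-97 + o((4*5)*(-4), 9)) = 5*(-97 + 9/4) = 5*(-379/4) = -1895/4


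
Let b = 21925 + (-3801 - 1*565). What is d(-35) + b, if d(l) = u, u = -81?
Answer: 17478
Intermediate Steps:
d(l) = -81
b = 17559 (b = 21925 + (-3801 - 565) = 21925 - 4366 = 17559)
d(-35) + b = -81 + 17559 = 17478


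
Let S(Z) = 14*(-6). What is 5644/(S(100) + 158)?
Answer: 2822/37 ≈ 76.270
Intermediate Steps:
S(Z) = -84
5644/(S(100) + 158) = 5644/(-84 + 158) = 5644/74 = 5644*(1/74) = 2822/37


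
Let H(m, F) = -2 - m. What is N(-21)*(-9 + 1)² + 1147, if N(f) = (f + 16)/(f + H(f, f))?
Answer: 1307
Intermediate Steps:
N(f) = -8 - f/2 (N(f) = (f + 16)/(f + (-2 - f)) = (16 + f)/(-2) = (16 + f)*(-½) = -8 - f/2)
N(-21)*(-9 + 1)² + 1147 = (-8 - ½*(-21))*(-9 + 1)² + 1147 = (-8 + 21/2)*(-8)² + 1147 = (5/2)*64 + 1147 = 160 + 1147 = 1307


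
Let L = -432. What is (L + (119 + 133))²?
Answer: 32400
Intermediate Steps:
(L + (119 + 133))² = (-432 + (119 + 133))² = (-432 + 252)² = (-180)² = 32400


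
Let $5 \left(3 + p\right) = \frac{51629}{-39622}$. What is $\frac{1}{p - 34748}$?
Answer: $- \frac{198110}{6884572239} \approx -2.8776 \cdot 10^{-5}$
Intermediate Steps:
$p = - \frac{645959}{198110}$ ($p = -3 + \frac{51629 \frac{1}{-39622}}{5} = -3 + \frac{51629 \left(- \frac{1}{39622}\right)}{5} = -3 + \frac{1}{5} \left(- \frac{51629}{39622}\right) = -3 - \frac{51629}{198110} = - \frac{645959}{198110} \approx -3.2606$)
$\frac{1}{p - 34748} = \frac{1}{- \frac{645959}{198110} - 34748} = \frac{1}{- \frac{6884572239}{198110}} = - \frac{198110}{6884572239}$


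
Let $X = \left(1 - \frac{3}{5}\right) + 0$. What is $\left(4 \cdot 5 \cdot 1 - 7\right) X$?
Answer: $\frac{26}{5} \approx 5.2$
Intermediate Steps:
$X = \frac{2}{5}$ ($X = \left(1 - \frac{3}{5}\right) + 0 = \frac{2}{5} + 0 = \frac{2}{5} \approx 0.4$)
$\left(4 \cdot 5 \cdot 1 - 7\right) X = \left(4 \cdot 5 \cdot 1 - 7\right) \frac{2}{5} = \left(20 \cdot 1 - 7\right) \frac{2}{5} = \left(20 - 7\right) \frac{2}{5} = 13 \cdot \frac{2}{5} = \frac{26}{5}$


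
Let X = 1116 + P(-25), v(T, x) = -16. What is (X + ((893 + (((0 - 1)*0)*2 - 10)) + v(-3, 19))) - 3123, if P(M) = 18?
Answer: -1122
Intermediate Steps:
X = 1134 (X = 1116 + 18 = 1134)
(X + ((893 + (((0 - 1)*0)*2 - 10)) + v(-3, 19))) - 3123 = (1134 + ((893 + (((0 - 1)*0)*2 - 10)) - 16)) - 3123 = (1134 + ((893 + (-1*0*2 - 10)) - 16)) - 3123 = (1134 + ((893 + (0*2 - 10)) - 16)) - 3123 = (1134 + ((893 + (0 - 10)) - 16)) - 3123 = (1134 + ((893 - 10) - 16)) - 3123 = (1134 + (883 - 16)) - 3123 = (1134 + 867) - 3123 = 2001 - 3123 = -1122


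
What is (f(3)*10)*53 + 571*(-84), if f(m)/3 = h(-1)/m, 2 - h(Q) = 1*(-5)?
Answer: -44254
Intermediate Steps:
h(Q) = 7 (h(Q) = 2 - (-5) = 2 - 1*(-5) = 2 + 5 = 7)
f(m) = 21/m (f(m) = 3*(7/m) = 21/m)
(f(3)*10)*53 + 571*(-84) = ((21/3)*10)*53 + 571*(-84) = ((21*(⅓))*10)*53 - 47964 = (7*10)*53 - 47964 = 70*53 - 47964 = 3710 - 47964 = -44254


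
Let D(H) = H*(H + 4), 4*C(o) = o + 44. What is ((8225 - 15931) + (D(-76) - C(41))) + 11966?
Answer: 38843/4 ≈ 9710.8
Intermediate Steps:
C(o) = 11 + o/4 (C(o) = (o + 44)/4 = (44 + o)/4 = 11 + o/4)
D(H) = H*(4 + H)
((8225 - 15931) + (D(-76) - C(41))) + 11966 = ((8225 - 15931) + (-76*(4 - 76) - (11 + (¼)*41))) + 11966 = (-7706 + (-76*(-72) - (11 + 41/4))) + 11966 = (-7706 + (5472 - 1*85/4)) + 11966 = (-7706 + (5472 - 85/4)) + 11966 = (-7706 + 21803/4) + 11966 = -9021/4 + 11966 = 38843/4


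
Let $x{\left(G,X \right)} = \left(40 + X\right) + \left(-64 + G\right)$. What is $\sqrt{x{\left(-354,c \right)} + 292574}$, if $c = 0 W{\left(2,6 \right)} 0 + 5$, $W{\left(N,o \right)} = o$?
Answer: $13 \sqrt{1729} \approx 540.56$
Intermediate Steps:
$c = 5$ ($c = 0 \cdot 6 \cdot 0 + 5 = 0 \cdot 0 + 5 = 0 + 5 = 5$)
$x{\left(G,X \right)} = -24 + G + X$
$\sqrt{x{\left(-354,c \right)} + 292574} = \sqrt{\left(-24 - 354 + 5\right) + 292574} = \sqrt{-373 + 292574} = \sqrt{292201} = 13 \sqrt{1729}$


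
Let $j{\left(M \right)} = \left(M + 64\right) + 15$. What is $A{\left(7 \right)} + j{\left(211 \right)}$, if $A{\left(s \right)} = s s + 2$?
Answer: $341$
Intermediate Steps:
$A{\left(s \right)} = 2 + s^{2}$ ($A{\left(s \right)} = s^{2} + 2 = 2 + s^{2}$)
$j{\left(M \right)} = 79 + M$ ($j{\left(M \right)} = \left(64 + M\right) + 15 = 79 + M$)
$A{\left(7 \right)} + j{\left(211 \right)} = \left(2 + 7^{2}\right) + \left(79 + 211\right) = \left(2 + 49\right) + 290 = 51 + 290 = 341$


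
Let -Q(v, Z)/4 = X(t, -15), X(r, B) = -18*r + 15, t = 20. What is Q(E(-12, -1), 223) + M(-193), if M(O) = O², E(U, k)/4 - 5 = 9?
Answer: 38629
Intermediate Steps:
X(r, B) = 15 - 18*r
E(U, k) = 56 (E(U, k) = 20 + 4*9 = 20 + 36 = 56)
Q(v, Z) = 1380 (Q(v, Z) = -4*(15 - 18*20) = -4*(15 - 360) = -4*(-345) = 1380)
Q(E(-12, -1), 223) + M(-193) = 1380 + (-193)² = 1380 + 37249 = 38629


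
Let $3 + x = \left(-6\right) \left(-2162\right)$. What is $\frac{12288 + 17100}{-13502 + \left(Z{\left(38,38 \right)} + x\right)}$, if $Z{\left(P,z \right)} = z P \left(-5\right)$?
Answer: $- \frac{29388}{7753} \approx -3.7905$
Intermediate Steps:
$x = 12969$ ($x = -3 - -12972 = -3 + 12972 = 12969$)
$Z{\left(P,z \right)} = - 5 P z$ ($Z{\left(P,z \right)} = P z \left(-5\right) = - 5 P z$)
$\frac{12288 + 17100}{-13502 + \left(Z{\left(38,38 \right)} + x\right)} = \frac{12288 + 17100}{-13502 + \left(\left(-5\right) 38 \cdot 38 + 12969\right)} = \frac{29388}{-13502 + \left(-7220 + 12969\right)} = \frac{29388}{-13502 + 5749} = \frac{29388}{-7753} = 29388 \left(- \frac{1}{7753}\right) = - \frac{29388}{7753}$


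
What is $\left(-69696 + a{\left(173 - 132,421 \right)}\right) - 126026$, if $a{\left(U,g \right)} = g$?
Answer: $-195301$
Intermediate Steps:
$\left(-69696 + a{\left(173 - 132,421 \right)}\right) - 126026 = \left(-69696 + 421\right) - 126026 = -69275 - 126026 = -195301$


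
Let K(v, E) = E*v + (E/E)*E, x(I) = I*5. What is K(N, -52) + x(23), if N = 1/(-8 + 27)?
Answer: 1145/19 ≈ 60.263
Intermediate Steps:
x(I) = 5*I
N = 1/19 ≈ 0.052632
K(v, E) = E + E*v (K(v, E) = E*v + 1*E = E*v + E = E + E*v)
K(N, -52) + x(23) = -52*(1 + 1/19) + 5*23 = -52*20/19 + 115 = -1040/19 + 115 = 1145/19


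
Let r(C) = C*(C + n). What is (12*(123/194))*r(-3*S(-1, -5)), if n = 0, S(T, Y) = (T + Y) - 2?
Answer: 425088/97 ≈ 4382.4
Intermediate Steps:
S(T, Y) = -2 + T + Y
r(C) = C² (r(C) = C*(C + 0) = C*C = C²)
(12*(123/194))*r(-3*S(-1, -5)) = (12*(123/194))*(-3*(-2 - 1 - 5))² = (12*(123*(1/194)))*(-3*(-8))² = (12*(123/194))*24² = (738/97)*576 = 425088/97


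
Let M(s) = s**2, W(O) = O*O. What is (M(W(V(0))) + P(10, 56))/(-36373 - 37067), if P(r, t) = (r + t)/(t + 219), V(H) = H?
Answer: -1/306000 ≈ -3.2680e-6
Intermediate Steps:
W(O) = O**2
P(r, t) = (r + t)/(219 + t)
(M(W(V(0))) + P(10, 56))/(-36373 - 37067) = ((0**2)**2 + (10 + 56)/(219 + 56))/(-36373 - 37067) = (0**2 + 66/275)/(-73440) = (0 + (1/275)*66)*(-1/73440) = (0 + 6/25)*(-1/73440) = (6/25)*(-1/73440) = -1/306000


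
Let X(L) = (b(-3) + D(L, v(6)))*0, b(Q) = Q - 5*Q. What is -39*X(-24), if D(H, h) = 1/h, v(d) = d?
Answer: 0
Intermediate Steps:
D(H, h) = 1/h
b(Q) = -4*Q
X(L) = 0 (X(L) = (-4*(-3) + 1/6)*0 = (12 + ⅙)*0 = (73/6)*0 = 0)
-39*X(-24) = -39*0 = 0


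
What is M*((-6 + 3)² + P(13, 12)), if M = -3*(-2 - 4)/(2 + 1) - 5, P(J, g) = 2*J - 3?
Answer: 32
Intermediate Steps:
P(J, g) = -3 + 2*J
M = 1 (M = -(-18)/3 - 5 = -3*(-2) - 5 = 6 - 5 = 1)
M*((-6 + 3)² + P(13, 12)) = 1*((-6 + 3)² + (-3 + 2*13)) = 1*((-3)² + (-3 + 26)) = 1*(9 + 23) = 1*32 = 32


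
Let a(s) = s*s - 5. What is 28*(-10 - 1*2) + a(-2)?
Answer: -337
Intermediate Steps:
a(s) = -5 + s**2 (a(s) = s**2 - 5 = -5 + s**2)
28*(-10 - 1*2) + a(-2) = 28*(-10 - 1*2) + (-5 + (-2)**2) = 28*(-10 - 2) + (-5 + 4) = 28*(-12) - 1 = -336 - 1 = -337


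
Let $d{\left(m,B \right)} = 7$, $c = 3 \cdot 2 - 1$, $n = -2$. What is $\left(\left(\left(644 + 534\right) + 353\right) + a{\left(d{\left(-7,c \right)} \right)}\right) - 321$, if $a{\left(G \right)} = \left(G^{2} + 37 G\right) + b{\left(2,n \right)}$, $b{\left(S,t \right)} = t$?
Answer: $1516$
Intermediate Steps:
$c = 5$ ($c = 6 - 1 = 5$)
$a{\left(G \right)} = -2 + G^{2} + 37 G$ ($a{\left(G \right)} = \left(G^{2} + 37 G\right) - 2 = -2 + G^{2} + 37 G$)
$\left(\left(\left(644 + 534\right) + 353\right) + a{\left(d{\left(-7,c \right)} \right)}\right) - 321 = \left(\left(\left(644 + 534\right) + 353\right) + \left(-2 + 7^{2} + 37 \cdot 7\right)\right) - 321 = \left(\left(1178 + 353\right) + \left(-2 + 49 + 259\right)\right) - 321 = \left(1531 + 306\right) - 321 = 1837 - 321 = 1516$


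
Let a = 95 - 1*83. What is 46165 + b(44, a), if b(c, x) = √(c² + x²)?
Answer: 46165 + 4*√130 ≈ 46211.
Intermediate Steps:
a = 12 (a = 95 - 83 = 12)
46165 + b(44, a) = 46165 + √(44² + 12²) = 46165 + √(1936 + 144) = 46165 + √2080 = 46165 + 4*√130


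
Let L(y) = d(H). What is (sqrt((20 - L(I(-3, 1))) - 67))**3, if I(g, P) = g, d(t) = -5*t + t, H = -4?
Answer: -189*I*sqrt(7) ≈ -500.05*I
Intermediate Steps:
d(t) = -4*t
L(y) = 16 (L(y) = -4*(-4) = 16)
(sqrt((20 - L(I(-3, 1))) - 67))**3 = (sqrt((20 - 1*16) - 67))**3 = (sqrt((20 - 16) - 67))**3 = (sqrt(4 - 67))**3 = (sqrt(-63))**3 = (3*I*sqrt(7))**3 = -189*I*sqrt(7)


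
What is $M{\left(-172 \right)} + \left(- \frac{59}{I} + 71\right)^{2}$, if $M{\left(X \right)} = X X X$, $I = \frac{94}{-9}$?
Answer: $- \frac{44909614503}{8836} \approx -5.0826 \cdot 10^{6}$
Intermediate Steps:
$I = - \frac{94}{9}$ ($I = 94 \left(- \frac{1}{9}\right) = - \frac{94}{9} \approx -10.444$)
$M{\left(X \right)} = X^{3}$ ($M{\left(X \right)} = X^{2} X = X^{3}$)
$M{\left(-172 \right)} + \left(- \frac{59}{I} + 71\right)^{2} = \left(-172\right)^{3} + \left(- \frac{59}{- \frac{94}{9}} + 71\right)^{2} = -5088448 + \left(\left(-59\right) \left(- \frac{9}{94}\right) + 71\right)^{2} = -5088448 + \left(\frac{531}{94} + 71\right)^{2} = -5088448 + \left(\frac{7205}{94}\right)^{2} = -5088448 + \frac{51912025}{8836} = - \frac{44909614503}{8836}$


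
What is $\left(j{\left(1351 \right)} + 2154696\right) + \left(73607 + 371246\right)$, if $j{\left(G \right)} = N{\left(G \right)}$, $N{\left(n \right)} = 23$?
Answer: $2599572$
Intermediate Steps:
$j{\left(G \right)} = 23$
$\left(j{\left(1351 \right)} + 2154696\right) + \left(73607 + 371246\right) = \left(23 + 2154696\right) + \left(73607 + 371246\right) = 2154719 + 444853 = 2599572$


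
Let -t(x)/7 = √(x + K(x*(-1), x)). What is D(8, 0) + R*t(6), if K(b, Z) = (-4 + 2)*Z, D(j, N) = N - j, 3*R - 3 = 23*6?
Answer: -8 - 329*I*√6 ≈ -8.0 - 805.88*I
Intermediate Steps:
R = 47 (R = 1 + (23*6)/3 = 1 + (⅓)*138 = 1 + 46 = 47)
K(b, Z) = -2*Z
t(x) = -7*√(-x) (t(x) = -7*√(x - 2*x) = -7*√(-x))
D(8, 0) + R*t(6) = (0 - 1*8) + 47*(-7*I*√6) = (0 - 8) + 47*(-7*I*√6) = -8 + 47*(-7*I*√6) = -8 - 329*I*√6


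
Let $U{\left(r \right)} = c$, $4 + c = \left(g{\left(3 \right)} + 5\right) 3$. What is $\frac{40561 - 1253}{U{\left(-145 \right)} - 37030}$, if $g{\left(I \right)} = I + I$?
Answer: $- \frac{39308}{37001} \approx -1.0623$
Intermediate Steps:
$g{\left(I \right)} = 2 I$
$c = 29$ ($c = -4 + \left(2 \cdot 3 + 5\right) 3 = -4 + \left(6 + 5\right) 3 = -4 + 11 \cdot 3 = -4 + 33 = 29$)
$U{\left(r \right)} = 29$
$\frac{40561 - 1253}{U{\left(-145 \right)} - 37030} = \frac{40561 - 1253}{29 - 37030} = \frac{39308}{-37001} = 39308 \left(- \frac{1}{37001}\right) = - \frac{39308}{37001}$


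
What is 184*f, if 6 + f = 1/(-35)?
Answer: -38824/35 ≈ -1109.3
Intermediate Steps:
f = -211/35 (f = -6 + 1/(-35) = -6 - 1/35 = -211/35 ≈ -6.0286)
184*f = 184*(-211/35) = -38824/35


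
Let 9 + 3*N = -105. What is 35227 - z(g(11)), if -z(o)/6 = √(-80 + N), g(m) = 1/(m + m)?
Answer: 35227 + 6*I*√118 ≈ 35227.0 + 65.177*I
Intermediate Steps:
N = -38 (N = -3 + (⅓)*(-105) = -3 - 35 = -38)
g(m) = 1/(2*m)
z(o) = -6*I*√118 (z(o) = -6*√(-80 - 38) = -6*I*√118)
35227 - z(g(11)) = 35227 - (-6)*I*√118 = 35227 + 6*I*√118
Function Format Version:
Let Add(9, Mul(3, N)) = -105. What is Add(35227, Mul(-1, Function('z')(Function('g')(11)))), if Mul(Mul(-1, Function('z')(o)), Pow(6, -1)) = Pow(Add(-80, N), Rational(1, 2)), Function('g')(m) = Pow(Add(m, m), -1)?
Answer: Add(35227, Mul(6, I, Pow(118, Rational(1, 2)))) ≈ Add(35227., Mul(65.177, I))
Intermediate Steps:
N = -38 (N = Add(-3, Mul(Rational(1, 3), -105)) = Add(-3, -35) = -38)
Function('g')(m) = Mul(Rational(1, 2), Pow(m, -1)) (Function('g')(m) = Pow(Mul(2, m), -1) = Mul(Rational(1, 2), Pow(m, -1)))
Function('z')(o) = Mul(-6, I, Pow(118, Rational(1, 2))) (Function('z')(o) = Mul(-6, Pow(Add(-80, -38), Rational(1, 2))) = Mul(-6, Pow(-118, Rational(1, 2))) = Mul(-6, Mul(I, Pow(118, Rational(1, 2)))) = Mul(-6, I, Pow(118, Rational(1, 2))))
Add(35227, Mul(-1, Function('z')(Function('g')(11)))) = Add(35227, Mul(-1, Mul(-6, I, Pow(118, Rational(1, 2))))) = Add(35227, Mul(6, I, Pow(118, Rational(1, 2))))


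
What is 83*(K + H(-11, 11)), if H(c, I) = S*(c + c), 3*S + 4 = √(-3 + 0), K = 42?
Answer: 17762/3 - 1826*I*√3/3 ≈ 5920.7 - 1054.2*I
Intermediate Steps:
S = -4/3 + I*√3/3 (S = -4/3 + √(-3 + 0)/3 = -4/3 + √(-3)/3 = -4/3 + (I*√3)/3 = -4/3 + I*√3/3 ≈ -1.3333 + 0.57735*I)
H(c, I) = 2*c*(-4/3 + I*√3/3) (H(c, I) = (-4/3 + I*√3/3)*(c + c) = (-4/3 + I*√3/3)*(2*c) = 2*c*(-4/3 + I*√3/3))
83*(K + H(-11, 11)) = 83*(42 + (⅔)*(-11)*(-4 + I*√3)) = 83*(42 + (88/3 - 22*I*√3/3)) = 83*(214/3 - 22*I*√3/3) = 17762/3 - 1826*I*√3/3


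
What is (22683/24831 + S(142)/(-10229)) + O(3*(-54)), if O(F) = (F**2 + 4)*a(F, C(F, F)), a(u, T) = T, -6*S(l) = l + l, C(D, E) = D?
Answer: -360012244498961/84665433 ≈ -4.2522e+6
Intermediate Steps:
S(l) = -l/3 (S(l) = -(l + l)/6 = -l/3)
O(F) = F*(4 + F**2) (O(F) = (F**2 + 4)*F = (4 + F**2)*F = F*(4 + F**2))
(22683/24831 + S(142)/(-10229)) + O(3*(-54)) = (22683/24831 - 1/3*142/(-10229)) + (3*(-54))*(4 + (3*(-54))**2) = (22683*(1/24831) - 142/3*(-1/10229)) - 162*(4 + (-162)**2) = (7561/8277 + 142/30687) - 162*(4 + 26244) = 77733247/84665433 - 162*26248 = 77733247/84665433 - 4252176 = -360012244498961/84665433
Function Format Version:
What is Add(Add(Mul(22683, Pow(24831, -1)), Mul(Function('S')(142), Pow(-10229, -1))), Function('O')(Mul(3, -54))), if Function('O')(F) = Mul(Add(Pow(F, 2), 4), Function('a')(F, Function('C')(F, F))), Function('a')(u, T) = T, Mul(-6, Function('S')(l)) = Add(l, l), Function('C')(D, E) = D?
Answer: Rational(-360012244498961, 84665433) ≈ -4.2522e+6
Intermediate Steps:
Function('S')(l) = Mul(Rational(-1, 3), l) (Function('S')(l) = Mul(Rational(-1, 6), Add(l, l)) = Mul(Rational(-1, 6), Mul(2, l)) = Mul(Rational(-1, 3), l))
Function('O')(F) = Mul(F, Add(4, Pow(F, 2))) (Function('O')(F) = Mul(Add(Pow(F, 2), 4), F) = Mul(Add(4, Pow(F, 2)), F) = Mul(F, Add(4, Pow(F, 2))))
Add(Add(Mul(22683, Pow(24831, -1)), Mul(Function('S')(142), Pow(-10229, -1))), Function('O')(Mul(3, -54))) = Add(Add(Mul(22683, Pow(24831, -1)), Mul(Mul(Rational(-1, 3), 142), Pow(-10229, -1))), Mul(Mul(3, -54), Add(4, Pow(Mul(3, -54), 2)))) = Add(Add(Mul(22683, Rational(1, 24831)), Mul(Rational(-142, 3), Rational(-1, 10229))), Mul(-162, Add(4, Pow(-162, 2)))) = Add(Add(Rational(7561, 8277), Rational(142, 30687)), Mul(-162, Add(4, 26244))) = Add(Rational(77733247, 84665433), Mul(-162, 26248)) = Add(Rational(77733247, 84665433), -4252176) = Rational(-360012244498961, 84665433)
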